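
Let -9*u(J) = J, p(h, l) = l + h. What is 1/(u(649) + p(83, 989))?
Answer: 9/8999 ≈ 0.0010001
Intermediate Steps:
p(h, l) = h + l
u(J) = -J/9
1/(u(649) + p(83, 989)) = 1/(-1/9*649 + (83 + 989)) = 1/(-649/9 + 1072) = 1/(8999/9) = 9/8999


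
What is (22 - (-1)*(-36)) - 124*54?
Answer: -6710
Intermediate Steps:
(22 - (-1)*(-36)) - 124*54 = (22 - 1*36) - 6696 = (22 - 36) - 6696 = -14 - 6696 = -6710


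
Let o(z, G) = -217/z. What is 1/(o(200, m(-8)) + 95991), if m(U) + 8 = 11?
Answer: 200/19197983 ≈ 1.0418e-5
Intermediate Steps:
m(U) = 3 (m(U) = -8 + 11 = 3)
1/(o(200, m(-8)) + 95991) = 1/(-217/200 + 95991) = 1/(19197983/200) = 200/19197983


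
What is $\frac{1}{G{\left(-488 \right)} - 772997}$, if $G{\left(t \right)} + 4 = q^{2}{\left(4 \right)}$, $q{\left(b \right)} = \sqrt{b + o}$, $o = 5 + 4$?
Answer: $- \frac{1}{772988} \approx -1.2937 \cdot 10^{-6}$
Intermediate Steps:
$o = 9$
$q{\left(b \right)} = \sqrt{9 + b}$ ($q{\left(b \right)} = \sqrt{b + 9} = \sqrt{9 + b}$)
$G{\left(t \right)} = 9$ ($G{\left(t \right)} = -4 + \left(\sqrt{9 + 4}\right)^{2} = -4 + \left(\sqrt{13}\right)^{2} = -4 + 13 = 9$)
$\frac{1}{G{\left(-488 \right)} - 772997} = \frac{1}{9 - 772997} = \frac{1}{-772988} = - \frac{1}{772988}$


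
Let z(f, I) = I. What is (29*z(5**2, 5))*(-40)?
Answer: -5800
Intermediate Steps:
(29*z(5**2, 5))*(-40) = (29*5)*(-40) = 145*(-40) = -5800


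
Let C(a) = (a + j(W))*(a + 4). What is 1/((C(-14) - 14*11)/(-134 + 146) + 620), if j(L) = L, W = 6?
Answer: 6/3683 ≈ 0.0016291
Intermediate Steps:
C(a) = (4 + a)*(6 + a) (C(a) = (a + 6)*(a + 4) = (6 + a)*(4 + a) = (4 + a)*(6 + a))
1/((C(-14) - 14*11)/(-134 + 146) + 620) = 1/(((24 + (-14)**2 + 10*(-14)) - 14*11)/(-134 + 146) + 620) = 1/(((24 + 196 - 140) - 154)/12 + 620) = 1/((80 - 154)*(1/12) + 620) = 1/(-74*1/12 + 620) = 1/(-37/6 + 620) = 1/(3683/6) = 6/3683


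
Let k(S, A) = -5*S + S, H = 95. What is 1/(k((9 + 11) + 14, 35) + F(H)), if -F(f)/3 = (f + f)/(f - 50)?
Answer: -3/446 ≈ -0.0067265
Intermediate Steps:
k(S, A) = -4*S
F(f) = -6*f/(-50 + f) (F(f) = -3*(f + f)/(f - 50) = -3*2*f/(-50 + f) = -6*f/(-50 + f))
1/(k((9 + 11) + 14, 35) + F(H)) = 1/(-4*((9 + 11) + 14) - 6*95/(-50 + 95)) = 1/(-4*(20 + 14) - 6*95/45) = 1/(-4*34 - 6*95*1/45) = 1/(-136 - 38/3) = 1/(-446/3) = -3/446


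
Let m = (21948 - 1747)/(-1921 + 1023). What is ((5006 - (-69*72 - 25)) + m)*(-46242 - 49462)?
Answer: -428701330652/449 ≈ -9.5479e+8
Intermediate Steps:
m = -20201/898 (m = 20201/(-898) = 20201*(-1/898) = -20201/898 ≈ -22.496)
((5006 - (-69*72 - 25)) + m)*(-46242 - 49462) = ((5006 - (-69*72 - 25)) - 20201/898)*(-46242 - 49462) = ((5006 - (-4968 - 25)) - 20201/898)*(-95704) = ((5006 - 1*(-4993)) - 20201/898)*(-95704) = ((5006 + 4993) - 20201/898)*(-95704) = (9999 - 20201/898)*(-95704) = (8958901/898)*(-95704) = -428701330652/449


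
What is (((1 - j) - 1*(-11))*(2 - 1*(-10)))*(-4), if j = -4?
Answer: -768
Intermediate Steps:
(((1 - j) - 1*(-11))*(2 - 1*(-10)))*(-4) = (((1 - 1*(-4)) - 1*(-11))*(2 - 1*(-10)))*(-4) = (((1 + 4) + 11)*(2 + 10))*(-4) = ((5 + 11)*12)*(-4) = (16*12)*(-4) = 192*(-4) = -768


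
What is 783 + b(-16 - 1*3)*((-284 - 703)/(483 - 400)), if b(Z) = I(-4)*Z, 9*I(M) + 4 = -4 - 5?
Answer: 113704/249 ≈ 456.64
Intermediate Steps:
I(M) = -13/9 (I(M) = -4/9 + (-4 - 5)/9 = -4/9 + (1/9)*(-9) = -4/9 - 1 = -13/9)
b(Z) = -13*Z/9
783 + b(-16 - 1*3)*((-284 - 703)/(483 - 400)) = 783 + (-13*(-16 - 1*3)/9)*((-284 - 703)/(483 - 400)) = 783 + (-13*(-16 - 3)/9)*(-987/83) = 783 + (-13/9*(-19))*(-987*1/83) = 783 + (247/9)*(-987/83) = 783 - 81263/249 = 113704/249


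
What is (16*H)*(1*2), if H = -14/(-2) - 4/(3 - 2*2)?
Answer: 352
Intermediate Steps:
H = 11 (H = -14*(-½) - 4/(3 - 4) = 7 - 4/(-1) = 7 - 4*(-1) = 7 + 4 = 11)
(16*H)*(1*2) = (16*11)*(1*2) = 176*2 = 352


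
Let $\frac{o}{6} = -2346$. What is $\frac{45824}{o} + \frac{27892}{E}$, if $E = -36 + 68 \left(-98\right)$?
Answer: $- \frac{43726787}{5894325} \approx -7.4185$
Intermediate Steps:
$o = -14076$ ($o = 6 \left(-2346\right) = -14076$)
$E = -6700$ ($E = -36 - 6664 = -6700$)
$\frac{45824}{o} + \frac{27892}{E} = \frac{45824}{-14076} + \frac{27892}{-6700} = 45824 \left(- \frac{1}{14076}\right) + 27892 \left(- \frac{1}{6700}\right) = - \frac{11456}{3519} - \frac{6973}{1675} = - \frac{43726787}{5894325}$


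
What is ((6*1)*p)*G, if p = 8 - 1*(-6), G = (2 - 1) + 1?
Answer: 168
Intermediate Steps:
G = 2 (G = 1 + 1 = 2)
p = 14 (p = 8 + 6 = 14)
((6*1)*p)*G = ((6*1)*14)*2 = (6*14)*2 = 84*2 = 168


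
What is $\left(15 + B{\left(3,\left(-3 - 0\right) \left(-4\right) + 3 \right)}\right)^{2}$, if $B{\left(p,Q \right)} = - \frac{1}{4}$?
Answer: $\frac{3481}{16} \approx 217.56$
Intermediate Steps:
$B{\left(p,Q \right)} = - \frac{1}{4}$ ($B{\left(p,Q \right)} = \left(-1\right) \frac{1}{4} = - \frac{1}{4}$)
$\left(15 + B{\left(3,\left(-3 - 0\right) \left(-4\right) + 3 \right)}\right)^{2} = \left(15 - \frac{1}{4}\right)^{2} = \left(\frac{59}{4}\right)^{2} = \frac{3481}{16}$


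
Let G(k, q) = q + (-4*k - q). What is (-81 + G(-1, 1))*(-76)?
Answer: 5852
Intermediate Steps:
G(k, q) = -4*k (G(k, q) = q + (-q - 4*k) = -4*k)
(-81 + G(-1, 1))*(-76) = (-81 - 4*(-1))*(-76) = (-81 + 4)*(-76) = -77*(-76) = 5852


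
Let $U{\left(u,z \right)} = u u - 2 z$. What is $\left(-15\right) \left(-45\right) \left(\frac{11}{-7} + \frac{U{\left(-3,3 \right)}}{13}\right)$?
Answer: $- \frac{82350}{91} \approx -904.95$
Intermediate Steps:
$U{\left(u,z \right)} = u^{2} - 2 z$
$\left(-15\right) \left(-45\right) \left(\frac{11}{-7} + \frac{U{\left(-3,3 \right)}}{13}\right) = \left(-15\right) \left(-45\right) \left(\frac{11}{-7} + \frac{\left(-3\right)^{2} - 6}{13}\right) = 675 \left(11 \left(- \frac{1}{7}\right) + \left(9 - 6\right) \frac{1}{13}\right) = 675 \left(- \frac{11}{7} + 3 \cdot \frac{1}{13}\right) = 675 \left(- \frac{11}{7} + \frac{3}{13}\right) = 675 \left(- \frac{122}{91}\right) = - \frac{82350}{91}$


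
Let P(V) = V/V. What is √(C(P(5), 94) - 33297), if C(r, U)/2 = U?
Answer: I*√33109 ≈ 181.96*I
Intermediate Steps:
P(V) = 1
C(r, U) = 2*U
√(C(P(5), 94) - 33297) = √(2*94 - 33297) = √(188 - 33297) = √(-33109) = I*√33109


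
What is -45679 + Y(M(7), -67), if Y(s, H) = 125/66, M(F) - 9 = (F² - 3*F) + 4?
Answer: -3014689/66 ≈ -45677.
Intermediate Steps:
M(F) = 13 + F² - 3*F (M(F) = 9 + ((F² - 3*F) + 4) = 9 + (4 + F² - 3*F) = 13 + F² - 3*F)
Y(s, H) = 125/66 (Y(s, H) = 125*(1/66) = 125/66)
-45679 + Y(M(7), -67) = -45679 + 125/66 = -3014689/66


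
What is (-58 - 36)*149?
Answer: -14006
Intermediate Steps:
(-58 - 36)*149 = -94*149 = -14006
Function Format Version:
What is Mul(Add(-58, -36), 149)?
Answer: -14006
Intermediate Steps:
Mul(Add(-58, -36), 149) = Mul(-94, 149) = -14006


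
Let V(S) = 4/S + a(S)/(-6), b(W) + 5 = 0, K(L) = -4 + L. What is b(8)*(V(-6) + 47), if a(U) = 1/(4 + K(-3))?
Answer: -4175/18 ≈ -231.94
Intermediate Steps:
b(W) = -5 (b(W) = -5 + 0 = -5)
a(U) = -⅓ (a(U) = 1/(4 + (-4 - 3)) = 1/(4 - 7) = 1/(-3) = -⅓)
V(S) = 1/18 + 4/S (V(S) = 4/S - ⅓/(-6) = 4/S - ⅓*(-⅙) = 4/S + 1/18 = 1/18 + 4/S)
b(8)*(V(-6) + 47) = -5*((1/18)*(72 - 6)/(-6) + 47) = -5*((1/18)*(-⅙)*66 + 47) = -5*(-11/18 + 47) = -5*835/18 = -4175/18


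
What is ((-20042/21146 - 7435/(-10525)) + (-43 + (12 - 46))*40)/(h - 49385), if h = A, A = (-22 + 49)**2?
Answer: 34277180177/541447982120 ≈ 0.063306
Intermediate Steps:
A = 729 (A = 27**2 = 729)
h = 729
((-20042/21146 - 7435/(-10525)) + (-43 + (12 - 46))*40)/(h - 49385) = ((-20042/21146 - 7435/(-10525)) + (-43 + (12 - 46))*40)/(729 - 49385) = ((-20042*1/21146 - 7435*(-1/10525)) + (-43 - 34)*40)/(-48656) = ((-10021/10573 + 1487/2105) - 77*40)*(-1/48656) = (-5372154/22256165 - 3080)*(-1/48656) = -68554360354/22256165*(-1/48656) = 34277180177/541447982120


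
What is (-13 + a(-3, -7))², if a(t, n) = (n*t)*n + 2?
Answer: 24964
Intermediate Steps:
a(t, n) = 2 + t*n² (a(t, n) = t*n² + 2 = 2 + t*n²)
(-13 + a(-3, -7))² = (-13 + (2 - 3*(-7)²))² = (-13 + (2 - 3*49))² = (-13 + (2 - 147))² = (-13 - 145)² = (-158)² = 24964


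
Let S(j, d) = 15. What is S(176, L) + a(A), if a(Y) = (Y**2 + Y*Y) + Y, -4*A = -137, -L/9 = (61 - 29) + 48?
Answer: 19163/8 ≈ 2395.4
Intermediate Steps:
L = -720 (L = -9*((61 - 29) + 48) = -9*(32 + 48) = -9*80 = -720)
A = 137/4 (A = -1/4*(-137) = 137/4 ≈ 34.250)
a(Y) = Y + 2*Y**2 (a(Y) = (Y**2 + Y**2) + Y = 2*Y**2 + Y = Y + 2*Y**2)
S(176, L) + a(A) = 15 + 137*(1 + 2*(137/4))/4 = 15 + 137*(1 + 137/2)/4 = 15 + (137/4)*(139/2) = 15 + 19043/8 = 19163/8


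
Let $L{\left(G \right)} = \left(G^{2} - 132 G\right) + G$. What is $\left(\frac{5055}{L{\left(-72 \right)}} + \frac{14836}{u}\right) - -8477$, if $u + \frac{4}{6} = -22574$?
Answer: $\frac{699223669855}{82487832} \approx 8476.7$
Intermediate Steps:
$L{\left(G \right)} = G^{2} - 131 G$
$u = - \frac{67724}{3}$ ($u = - \frac{2}{3} - 22574 = - \frac{67724}{3} \approx -22575.0$)
$\left(\frac{5055}{L{\left(-72 \right)}} + \frac{14836}{u}\right) - -8477 = \left(\frac{5055}{\left(-72\right) \left(-131 - 72\right)} + \frac{14836}{- \frac{67724}{3}}\right) - -8477 = \left(\frac{5055}{\left(-72\right) \left(-203\right)} + 14836 \left(- \frac{3}{67724}\right)\right) + 8477 = \left(\frac{5055}{14616} - \frac{11127}{16931}\right) + 8477 = \left(5055 \cdot \frac{1}{14616} - \frac{11127}{16931}\right) + 8477 = \left(\frac{1685}{4872} - \frac{11127}{16931}\right) + 8477 = - \frac{25682009}{82487832} + 8477 = \frac{699223669855}{82487832}$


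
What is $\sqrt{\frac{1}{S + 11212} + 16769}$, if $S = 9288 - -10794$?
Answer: $\frac{\sqrt{16422123808578}}{31294} \approx 129.5$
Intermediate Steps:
$S = 20082$ ($S = 9288 + 10794 = 20082$)
$\sqrt{\frac{1}{S + 11212} + 16769} = \sqrt{\frac{1}{20082 + 11212} + 16769} = \sqrt{\frac{1}{31294} + 16769} = \sqrt{\frac{524769087}{31294}} = \frac{\sqrt{16422123808578}}{31294}$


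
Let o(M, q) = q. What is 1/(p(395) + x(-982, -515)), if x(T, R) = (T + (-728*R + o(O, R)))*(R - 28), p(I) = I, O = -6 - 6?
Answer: -1/202768294 ≈ -4.9317e-9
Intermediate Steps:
O = -12
x(T, R) = (-28 + R)*(T - 727*R) (x(T, R) = (T + (-728*R + R))*(R - 28) = (T - 727*R)*(-28 + R) = (-28 + R)*(T - 727*R))
1/(p(395) + x(-982, -515)) = 1/(395 + (-727*(-515)² - 28*(-982) + 20356*(-515) - 515*(-982))) = 1/(395 + (-727*265225 + 27496 - 10483340 + 505730)) = 1/(395 + (-192818575 + 27496 - 10483340 + 505730)) = 1/(395 - 202768689) = 1/(-202768294) = -1/202768294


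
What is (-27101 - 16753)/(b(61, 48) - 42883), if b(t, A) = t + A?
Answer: 7309/7129 ≈ 1.0252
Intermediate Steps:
b(t, A) = A + t
(-27101 - 16753)/(b(61, 48) - 42883) = (-27101 - 16753)/((48 + 61) - 42883) = -43854/(109 - 42883) = -43854/(-42774) = -43854*(-1/42774) = 7309/7129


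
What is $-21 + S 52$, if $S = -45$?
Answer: $-2361$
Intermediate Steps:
$-21 + S 52 = -21 - 2340 = -2361$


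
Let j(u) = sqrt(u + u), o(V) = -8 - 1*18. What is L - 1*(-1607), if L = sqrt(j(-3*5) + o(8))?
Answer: 1607 + sqrt(-26 + I*sqrt(30)) ≈ 1607.5 + 5.1269*I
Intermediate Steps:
o(V) = -26 (o(V) = -8 - 18 = -26)
j(u) = sqrt(2)*sqrt(u) (j(u) = sqrt(2*u) = sqrt(2)*sqrt(u))
L = sqrt(-26 + I*sqrt(30)) (L = sqrt(sqrt(2)*sqrt(-3*5) - 26) = sqrt(sqrt(2)*sqrt(-15) - 26) = sqrt(sqrt(2)*(I*sqrt(15)) - 26) = sqrt(I*sqrt(30) - 26) = sqrt(-26 + I*sqrt(30)) ≈ 0.53416 + 5.1269*I)
L - 1*(-1607) = sqrt(-26 + I*sqrt(30)) - 1*(-1607) = sqrt(-26 + I*sqrt(30)) + 1607 = 1607 + sqrt(-26 + I*sqrt(30))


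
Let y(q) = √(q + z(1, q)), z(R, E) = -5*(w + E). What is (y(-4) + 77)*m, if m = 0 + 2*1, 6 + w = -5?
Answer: 154 + 2*√71 ≈ 170.85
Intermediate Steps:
w = -11 (w = -6 - 5 = -11)
z(R, E) = 55 - 5*E (z(R, E) = -5*(-11 + E) = 55 - 5*E)
y(q) = √(55 - 4*q) (y(q) = √(q + (55 - 5*q)) = √(55 - 4*q))
m = 2 (m = 0 + 2 = 2)
(y(-4) + 77)*m = (√(55 - 4*(-4)) + 77)*2 = (√(55 + 16) + 77)*2 = (√71 + 77)*2 = (77 + √71)*2 = 154 + 2*√71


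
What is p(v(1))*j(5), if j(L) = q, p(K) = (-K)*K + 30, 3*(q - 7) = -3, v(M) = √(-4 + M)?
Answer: 198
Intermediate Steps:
q = 6 (q = 7 + (⅓)*(-3) = 7 - 1 = 6)
p(K) = 30 - K² (p(K) = -K² + 30 = 30 - K²)
j(L) = 6
p(v(1))*j(5) = (30 - (√(-4 + 1))²)*6 = (30 - (√(-3))²)*6 = (30 - (I*√3)²)*6 = (30 - 1*(-3))*6 = (30 + 3)*6 = 33*6 = 198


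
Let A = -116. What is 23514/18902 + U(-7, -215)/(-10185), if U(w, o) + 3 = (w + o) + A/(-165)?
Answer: 2872529212/2268948825 ≈ 1.2660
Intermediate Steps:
U(w, o) = -379/165 + o + w (U(w, o) = -3 + ((w + o) - 116/(-165)) = -3 + ((o + w) - 116*(-1/165)) = -3 + ((o + w) + 116/165) = -3 + (116/165 + o + w) = -379/165 + o + w)
23514/18902 + U(-7, -215)/(-10185) = 23514/18902 + (-379/165 - 215 - 7)/(-10185) = 23514*(1/18902) - 37009/165*(-1/10185) = 11757/9451 + 5287/240075 = 2872529212/2268948825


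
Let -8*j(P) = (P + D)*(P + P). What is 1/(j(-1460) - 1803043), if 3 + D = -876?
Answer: -1/2656778 ≈ -3.7640e-7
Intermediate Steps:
D = -879 (D = -3 - 876 = -879)
j(P) = -P*(-879 + P)/4 (j(P) = -(P - 879)*(P + P)/8 = -(-879 + P)*2*P/8 = -P*(-879 + P)/4)
1/(j(-1460) - 1803043) = 1/((1/4)*(-1460)*(879 - 1*(-1460)) - 1803043) = 1/((1/4)*(-1460)*(879 + 1460) - 1803043) = 1/((1/4)*(-1460)*2339 - 1803043) = 1/(-853735 - 1803043) = 1/(-2656778) = -1/2656778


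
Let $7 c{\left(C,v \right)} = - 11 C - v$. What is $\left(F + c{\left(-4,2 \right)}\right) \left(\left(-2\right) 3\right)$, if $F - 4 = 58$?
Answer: $-408$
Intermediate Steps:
$c{\left(C,v \right)} = - \frac{11 C}{7} - \frac{v}{7}$ ($c{\left(C,v \right)} = \frac{- 11 C - v}{7} = \frac{- v - 11 C}{7} = - \frac{11 C}{7} - \frac{v}{7}$)
$F = 62$ ($F = 4 + 58 = 62$)
$\left(F + c{\left(-4,2 \right)}\right) \left(\left(-2\right) 3\right) = \left(62 - -6\right) \left(\left(-2\right) 3\right) = \left(62 + \left(\frac{44}{7} - \frac{2}{7}\right)\right) \left(-6\right) = \left(62 + 6\right) \left(-6\right) = 68 \left(-6\right) = -408$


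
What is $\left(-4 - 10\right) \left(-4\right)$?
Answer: $56$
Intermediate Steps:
$\left(-4 - 10\right) \left(-4\right) = \left(-14\right) \left(-4\right) = 56$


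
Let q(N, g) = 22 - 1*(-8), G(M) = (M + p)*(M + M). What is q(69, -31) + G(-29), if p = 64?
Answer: -2000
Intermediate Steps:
G(M) = 2*M*(64 + M) (G(M) = (M + 64)*(M + M) = (64 + M)*(2*M) = 2*M*(64 + M))
q(N, g) = 30 (q(N, g) = 22 + 8 = 30)
q(69, -31) + G(-29) = 30 + 2*(-29)*(64 - 29) = 30 + 2*(-29)*35 = 30 - 2030 = -2000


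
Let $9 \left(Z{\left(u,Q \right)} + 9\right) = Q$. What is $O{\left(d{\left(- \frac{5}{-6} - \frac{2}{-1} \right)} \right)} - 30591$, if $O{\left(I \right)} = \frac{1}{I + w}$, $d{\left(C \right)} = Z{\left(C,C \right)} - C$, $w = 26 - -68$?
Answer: $- \frac{68126130}{2227} \approx -30591.0$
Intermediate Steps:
$Z{\left(u,Q \right)} = -9 + \frac{Q}{9}$
$w = 94$ ($w = 26 + 68 = 94$)
$d{\left(C \right)} = -9 - \frac{8 C}{9}$ ($d{\left(C \right)} = \left(-9 + \frac{C}{9}\right) - C = -9 - \frac{8 C}{9}$)
$O{\left(I \right)} = \frac{1}{94 + I}$ ($O{\left(I \right)} = \frac{1}{I + 94} = \frac{1}{94 + I}$)
$O{\left(d{\left(- \frac{5}{-6} - \frac{2}{-1} \right)} \right)} - 30591 = \frac{1}{94 - \left(9 + \frac{8 \left(- \frac{5}{-6} - \frac{2}{-1}\right)}{9}\right)} - 30591 = \frac{1}{94 - \left(9 + \frac{8 \left(\left(-5\right) \left(- \frac{1}{6}\right) - -2\right)}{9}\right)} - 30591 = \frac{1}{94 - \left(9 + \frac{8 \left(\frac{5}{6} + 2\right)}{9}\right)} - 30591 = \frac{1}{94 - \frac{311}{27}} - 30591 = \frac{1}{\frac{2227}{27}} - 30591 = \frac{27}{2227} - 30591 = - \frac{68126130}{2227}$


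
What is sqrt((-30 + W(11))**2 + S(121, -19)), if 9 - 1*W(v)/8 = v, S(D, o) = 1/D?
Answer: sqrt(256037)/11 ≈ 46.000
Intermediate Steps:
W(v) = 72 - 8*v
sqrt((-30 + W(11))**2 + S(121, -19)) = sqrt((-30 + (72 - 8*11))**2 + 1/121) = sqrt((-30 + (72 - 88))**2 + 1/121) = sqrt((-30 - 16)**2 + 1/121) = sqrt((-46)**2 + 1/121) = sqrt(2116 + 1/121) = sqrt(256037/121) = sqrt(256037)/11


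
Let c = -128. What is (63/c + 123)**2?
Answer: 245893761/16384 ≈ 15008.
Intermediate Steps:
(63/c + 123)**2 = (63/(-128) + 123)**2 = (63*(-1/128) + 123)**2 = (-63/128 + 123)**2 = (15681/128)**2 = 245893761/16384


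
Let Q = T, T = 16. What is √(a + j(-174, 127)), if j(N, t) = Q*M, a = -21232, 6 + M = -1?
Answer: 4*I*√1334 ≈ 146.1*I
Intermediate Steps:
M = -7 (M = -6 - 1 = -7)
Q = 16
j(N, t) = -112 (j(N, t) = 16*(-7) = -112)
√(a + j(-174, 127)) = √(-21232 - 112) = √(-21344) = 4*I*√1334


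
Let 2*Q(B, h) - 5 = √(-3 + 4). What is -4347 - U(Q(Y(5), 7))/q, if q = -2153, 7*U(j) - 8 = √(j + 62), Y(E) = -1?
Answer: -65513629/15071 + √65/15071 ≈ -4347.0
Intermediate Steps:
Q(B, h) = 3 (Q(B, h) = 5/2 + √(-3 + 4)/2 = 5/2 + √1/2 = 5/2 + (½)*1 = 5/2 + ½ = 3)
U(j) = 8/7 + √(62 + j)/7 (U(j) = 8/7 + √(j + 62)/7 = 8/7 + √(62 + j)/7)
-4347 - U(Q(Y(5), 7))/q = -4347 - (8/7 + √(62 + 3)/7)/(-2153) = -4347 - (8/7 + √65/7)*(-1)/2153 = -4347 - (-8/15071 - √65/15071) = -4347 + (8/15071 + √65/15071) = -65513629/15071 + √65/15071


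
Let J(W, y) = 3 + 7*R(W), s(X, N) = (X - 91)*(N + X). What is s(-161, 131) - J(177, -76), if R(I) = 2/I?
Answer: 1337575/177 ≈ 7556.9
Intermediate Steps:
s(X, N) = (-91 + X)*(N + X)
J(W, y) = 3 + 14/W (J(W, y) = 3 + 7*(2/W) = 3 + 14/W)
s(-161, 131) - J(177, -76) = ((-161)**2 - 91*131 - 91*(-161) + 131*(-161)) - (3 + 14/177) = (25921 - 11921 + 14651 - 21091) - (3 + 14*(1/177)) = 7560 - (3 + 14/177) = 7560 - 1*545/177 = 7560 - 545/177 = 1337575/177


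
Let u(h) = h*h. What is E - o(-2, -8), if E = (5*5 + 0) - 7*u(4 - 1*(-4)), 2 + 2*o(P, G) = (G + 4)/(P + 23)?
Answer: -8860/21 ≈ -421.90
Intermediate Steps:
u(h) = h**2
o(P, G) = -1 + (4 + G)/(2*(23 + P)) (o(P, G) = -1 + ((G + 4)/(P + 23))/2 = -1 + ((4 + G)/(23 + P))/2 = -1 + (4 + G)/(2*(23 + P)))
E = -423 (E = (5*5 + 0) - 7*(4 - 1*(-4))**2 = (25 + 0) - 7*(4 + 4)**2 = 25 - 7*8**2 = 25 - 7*64 = 25 - 448 = -423)
E - o(-2, -8) = -423 - (-21 + (1/2)*(-8) - 1*(-2))/(23 - 2) = -423 - (-21 - 4 + 2)/21 = -423 - (-23)/21 = -423 - 1*(-23/21) = -423 + 23/21 = -8860/21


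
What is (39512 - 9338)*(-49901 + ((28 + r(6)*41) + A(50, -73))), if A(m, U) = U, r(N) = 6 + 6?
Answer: -1492224996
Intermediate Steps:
r(N) = 12
(39512 - 9338)*(-49901 + ((28 + r(6)*41) + A(50, -73))) = (39512 - 9338)*(-49901 + ((28 + 12*41) - 73)) = 30174*(-49901 + ((28 + 492) - 73)) = 30174*(-49901 + (520 - 73)) = 30174*(-49901 + 447) = 30174*(-49454) = -1492224996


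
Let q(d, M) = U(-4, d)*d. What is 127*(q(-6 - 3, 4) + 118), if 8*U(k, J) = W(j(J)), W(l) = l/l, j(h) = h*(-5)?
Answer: 118745/8 ≈ 14843.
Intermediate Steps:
j(h) = -5*h
W(l) = 1
U(k, J) = 1/8 (U(k, J) = (1/8)*1 = 1/8)
q(d, M) = d/8
127*(q(-6 - 3, 4) + 118) = 127*((-6 - 3)/8 + 118) = 127*((1/8)*(-9) + 118) = 127*(-9/8 + 118) = 127*(935/8) = 118745/8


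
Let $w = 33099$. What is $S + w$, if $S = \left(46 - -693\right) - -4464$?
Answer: $38302$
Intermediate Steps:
$S = 5203$ ($S = \left(46 + 693\right) + 4464 = 739 + 4464 = 5203$)
$S + w = 5203 + 33099 = 38302$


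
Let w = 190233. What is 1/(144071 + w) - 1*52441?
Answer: -17531236063/334304 ≈ -52441.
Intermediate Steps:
1/(144071 + w) - 1*52441 = 1/(144071 + 190233) - 1*52441 = 1/334304 - 52441 = -17531236063/334304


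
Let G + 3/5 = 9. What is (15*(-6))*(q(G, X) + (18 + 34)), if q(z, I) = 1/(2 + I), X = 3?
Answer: -4698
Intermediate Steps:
G = 42/5 (G = -⅗ + 9 = 42/5 ≈ 8.4000)
(15*(-6))*(q(G, X) + (18 + 34)) = (15*(-6))*(1/(2 + 3) + (18 + 34)) = -90*(1/5 + 52) = -90*(⅕ + 52) = -90*261/5 = -4698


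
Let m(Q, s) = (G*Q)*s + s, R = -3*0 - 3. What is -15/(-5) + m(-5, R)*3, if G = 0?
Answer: -6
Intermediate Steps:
R = -3 (R = 0 - 3 = -3)
m(Q, s) = s (m(Q, s) = (0*Q)*s + s = 0*s + s = 0 + s = s)
-15/(-5) + m(-5, R)*3 = -15/(-5) - 3*3 = -15*(-⅕) - 9 = 3 - 9 = -6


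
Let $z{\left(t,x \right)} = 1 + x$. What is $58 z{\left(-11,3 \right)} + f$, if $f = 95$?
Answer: $327$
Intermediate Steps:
$58 z{\left(-11,3 \right)} + f = 58 \left(1 + 3\right) + 95 = 58 \cdot 4 + 95 = 232 + 95 = 327$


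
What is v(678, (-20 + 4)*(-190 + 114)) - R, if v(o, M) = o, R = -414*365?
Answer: 151788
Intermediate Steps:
R = -151110
v(678, (-20 + 4)*(-190 + 114)) - R = 678 - 1*(-151110) = 678 + 151110 = 151788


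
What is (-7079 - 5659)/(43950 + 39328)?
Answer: -6369/41639 ≈ -0.15296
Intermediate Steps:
(-7079 - 5659)/(43950 + 39328) = -12738/83278 = -12738*1/83278 = -6369/41639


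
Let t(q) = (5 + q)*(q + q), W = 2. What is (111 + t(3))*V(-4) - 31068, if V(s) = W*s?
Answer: -32340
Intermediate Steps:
t(q) = 2*q*(5 + q) (t(q) = (5 + q)*(2*q) = 2*q*(5 + q))
V(s) = 2*s
(111 + t(3))*V(-4) - 31068 = (111 + 2*3*(5 + 3))*(2*(-4)) - 31068 = (111 + 2*3*8)*(-8) - 31068 = (111 + 48)*(-8) - 31068 = 159*(-8) - 31068 = -1272 - 31068 = -32340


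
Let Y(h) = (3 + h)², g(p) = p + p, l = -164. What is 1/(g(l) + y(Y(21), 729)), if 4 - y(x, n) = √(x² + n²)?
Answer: 4/9361 - √10657/84249 ≈ -0.00079802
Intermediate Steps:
g(p) = 2*p
y(x, n) = 4 - √(n² + x²) (y(x, n) = 4 - √(x² + n²) = 4 - √(n² + x²))
1/(g(l) + y(Y(21), 729)) = 1/(2*(-164) + (4 - √(729² + ((3 + 21)²)²))) = 1/(-328 + (4 - √(531441 + (24²)²))) = 1/(-328 + (4 - √(531441 + 576²))) = 1/(-328 + (4 - √(531441 + 331776))) = 1/(-328 + (4 - √863217)) = 1/(-328 + (4 - 9*√10657)) = 1/(-324 - 9*√10657)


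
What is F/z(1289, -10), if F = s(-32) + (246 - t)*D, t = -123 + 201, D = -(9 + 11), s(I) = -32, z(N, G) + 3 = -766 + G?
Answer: 3392/779 ≈ 4.3543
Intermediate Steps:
z(N, G) = -769 + G (z(N, G) = -3 + (-766 + G) = -769 + G)
D = -20 (D = -1*20 = -20)
t = 78
F = -3392 (F = -32 + (246 - 1*78)*(-20) = -32 + (246 - 78)*(-20) = -32 + 168*(-20) = -32 - 3360 = -3392)
F/z(1289, -10) = -3392/(-769 - 10) = -3392/(-779) = -3392*(-1/779) = 3392/779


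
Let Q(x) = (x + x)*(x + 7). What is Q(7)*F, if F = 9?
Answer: 1764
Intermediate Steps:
Q(x) = 2*x*(7 + x) (Q(x) = (2*x)*(7 + x) = 2*x*(7 + x))
Q(7)*F = (2*7*(7 + 7))*9 = (2*7*14)*9 = 196*9 = 1764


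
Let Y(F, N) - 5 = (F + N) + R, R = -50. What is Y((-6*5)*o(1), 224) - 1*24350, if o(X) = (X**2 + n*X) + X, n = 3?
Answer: -24321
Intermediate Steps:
o(X) = X**2 + 4*X (o(X) = (X**2 + 3*X) + X = X**2 + 4*X)
Y(F, N) = -45 + F + N (Y(F, N) = 5 + ((F + N) - 50) = 5 + (-50 + F + N) = -45 + F + N)
Y((-6*5)*o(1), 224) - 1*24350 = (-45 + (-6*5)*(1*(4 + 1)) + 224) - 1*24350 = (-45 - 30*5 + 224) - 24350 = (-45 - 150 + 224) - 24350 = 29 - 24350 = -24321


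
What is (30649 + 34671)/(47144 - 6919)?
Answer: 13064/8045 ≈ 1.6239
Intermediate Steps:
(30649 + 34671)/(47144 - 6919) = 65320/40225 = 65320*(1/40225) = 13064/8045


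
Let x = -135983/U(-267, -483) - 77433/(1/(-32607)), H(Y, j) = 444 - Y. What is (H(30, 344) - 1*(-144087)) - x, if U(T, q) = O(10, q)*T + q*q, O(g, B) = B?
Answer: -914577403656517/362250 ≈ -2.5247e+9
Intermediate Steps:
U(T, q) = q² + T*q (U(T, q) = q*T + q*q = T*q + q² = q² + T*q)
x = 914629749143767/362250 (x = -135983*(-1/(483*(-267 - 483))) - 77433/(1/(-32607)) = -135983/((-483*(-750))) - 77433/(-1/32607) = -135983/362250 - 77433*(-32607) = -135983*1/362250 + 2524857831 = -135983/362250 + 2524857831 = 914629749143767/362250 ≈ 2.5249e+9)
(H(30, 344) - 1*(-144087)) - x = ((444 - 1*30) - 1*(-144087)) - 1*914629749143767/362250 = ((444 - 30) + 144087) - 914629749143767/362250 = (414 + 144087) - 914629749143767/362250 = 144501 - 914629749143767/362250 = -914577403656517/362250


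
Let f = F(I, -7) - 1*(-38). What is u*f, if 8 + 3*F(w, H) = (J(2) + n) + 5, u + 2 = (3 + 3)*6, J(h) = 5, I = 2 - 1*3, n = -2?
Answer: 1292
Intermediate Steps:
I = -1 (I = 2 - 3 = -1)
u = 34 (u = -2 + (3 + 3)*6 = -2 + 6*6 = -2 + 36 = 34)
F(w, H) = 0 (F(w, H) = -8/3 + ((5 - 2) + 5)/3 = -8/3 + (3 + 5)/3 = -8/3 + (⅓)*8 = -8/3 + 8/3 = 0)
f = 38 (f = 0 - 1*(-38) = 0 + 38 = 38)
u*f = 34*38 = 1292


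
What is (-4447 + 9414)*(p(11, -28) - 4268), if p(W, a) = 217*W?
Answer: -9342927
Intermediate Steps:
(-4447 + 9414)*(p(11, -28) - 4268) = (-4447 + 9414)*(217*11 - 4268) = 4967*(2387 - 4268) = 4967*(-1881) = -9342927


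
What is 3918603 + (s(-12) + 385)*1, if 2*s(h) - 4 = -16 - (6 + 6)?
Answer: 3918976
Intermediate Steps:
s(h) = -12 (s(h) = 2 + (-16 - (6 + 6))/2 = 2 + (-16 - 1*12)/2 = 2 + (-16 - 12)/2 = 2 + (1/2)*(-28) = 2 - 14 = -12)
3918603 + (s(-12) + 385)*1 = 3918603 + (-12 + 385)*1 = 3918603 + 373*1 = 3918603 + 373 = 3918976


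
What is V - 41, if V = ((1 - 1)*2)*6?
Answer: -41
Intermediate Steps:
V = 0 (V = (0*2)*6 = 0*6 = 0)
V - 41 = 0 - 41 = -41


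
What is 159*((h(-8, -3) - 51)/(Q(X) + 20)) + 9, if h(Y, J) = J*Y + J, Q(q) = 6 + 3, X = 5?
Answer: -4509/29 ≈ -155.48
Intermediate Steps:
Q(q) = 9
h(Y, J) = J + J*Y
159*((h(-8, -3) - 51)/(Q(X) + 20)) + 9 = 159*((-3*(1 - 8) - 51)/(9 + 20)) + 9 = 159*((-3*(-7) - 51)/29) + 9 = 159*((21 - 51)*(1/29)) + 9 = 159*(-30*1/29) + 9 = 159*(-30/29) + 9 = -4770/29 + 9 = -4509/29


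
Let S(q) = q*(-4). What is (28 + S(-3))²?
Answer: 1600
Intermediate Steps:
S(q) = -4*q
(28 + S(-3))² = (28 - 4*(-3))² = (28 + 12)² = 40² = 1600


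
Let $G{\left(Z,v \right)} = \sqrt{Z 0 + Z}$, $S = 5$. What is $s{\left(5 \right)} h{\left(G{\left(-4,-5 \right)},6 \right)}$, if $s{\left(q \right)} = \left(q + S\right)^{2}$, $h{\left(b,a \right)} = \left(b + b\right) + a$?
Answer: $600 + 400 i \approx 600.0 + 400.0 i$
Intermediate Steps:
$G{\left(Z,v \right)} = \sqrt{Z}$ ($G{\left(Z,v \right)} = \sqrt{0 + Z} = \sqrt{Z}$)
$h{\left(b,a \right)} = a + 2 b$ ($h{\left(b,a \right)} = 2 b + a = a + 2 b$)
$s{\left(q \right)} = \left(5 + q\right)^{2}$ ($s{\left(q \right)} = \left(q + 5\right)^{2} = \left(5 + q\right)^{2}$)
$s{\left(5 \right)} h{\left(G{\left(-4,-5 \right)},6 \right)} = \left(5 + 5\right)^{2} \left(6 + 2 \sqrt{-4}\right) = 10^{2} \left(6 + 2 \cdot 2 i\right) = 100 \left(6 + 4 i\right) = 600 + 400 i$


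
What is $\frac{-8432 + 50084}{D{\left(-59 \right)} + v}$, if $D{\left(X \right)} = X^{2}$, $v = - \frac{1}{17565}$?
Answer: $\frac{182904345}{15285941} \approx 11.966$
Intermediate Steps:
$v = - \frac{1}{17565}$ ($v = \left(-1\right) \frac{1}{17565} = - \frac{1}{17565} \approx -5.6931 \cdot 10^{-5}$)
$\frac{-8432 + 50084}{D{\left(-59 \right)} + v} = \frac{-8432 + 50084}{\left(-59\right)^{2} - \frac{1}{17565}} = \frac{41652}{3481 - \frac{1}{17565}} = \frac{41652}{\frac{61143764}{17565}} = 41652 \cdot \frac{17565}{61143764} = \frac{182904345}{15285941}$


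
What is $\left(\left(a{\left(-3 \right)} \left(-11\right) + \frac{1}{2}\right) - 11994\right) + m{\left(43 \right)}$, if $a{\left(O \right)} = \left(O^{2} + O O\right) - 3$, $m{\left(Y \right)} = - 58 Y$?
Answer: $- \frac{29305}{2} \approx -14653.0$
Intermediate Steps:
$a{\left(O \right)} = -3 + 2 O^{2}$ ($a{\left(O \right)} = \left(O^{2} + O^{2}\right) - 3 = 2 O^{2} - 3 = -3 + 2 O^{2}$)
$\left(\left(a{\left(-3 \right)} \left(-11\right) + \frac{1}{2}\right) - 11994\right) + m{\left(43 \right)} = \left(\left(\left(-3 + 2 \left(-3\right)^{2}\right) \left(-11\right) + \frac{1}{2}\right) - 11994\right) - 2494 = \left(\left(\left(-3 + 2 \cdot 9\right) \left(-11\right) + \frac{1}{2}\right) - 11994\right) - 2494 = \left(\left(\left(-3 + 18\right) \left(-11\right) + \frac{1}{2}\right) - 11994\right) - 2494 = \left(\left(15 \left(-11\right) + \frac{1}{2}\right) - 11994\right) - 2494 = \left(\left(-165 + \frac{1}{2}\right) - 11994\right) - 2494 = \left(- \frac{329}{2} - 11994\right) - 2494 = - \frac{24317}{2} - 2494 = - \frac{29305}{2}$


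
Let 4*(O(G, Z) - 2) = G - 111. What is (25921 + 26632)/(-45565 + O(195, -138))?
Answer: -52553/45542 ≈ -1.1539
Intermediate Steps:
O(G, Z) = -103/4 + G/4 (O(G, Z) = 2 + (G - 111)/4 = 2 + (-111 + G)/4 = 2 + (-111/4 + G/4) = -103/4 + G/4)
(25921 + 26632)/(-45565 + O(195, -138)) = (25921 + 26632)/(-45565 + (-103/4 + (¼)*195)) = 52553/(-45565 + (-103/4 + 195/4)) = 52553/(-45565 + 23) = 52553/(-45542) = 52553*(-1/45542) = -52553/45542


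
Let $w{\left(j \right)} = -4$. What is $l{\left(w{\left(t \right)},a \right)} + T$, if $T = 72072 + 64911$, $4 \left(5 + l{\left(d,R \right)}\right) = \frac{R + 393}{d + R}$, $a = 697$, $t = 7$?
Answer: $\frac{189852053}{1386} \approx 1.3698 \cdot 10^{5}$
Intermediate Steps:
$l{\left(d,R \right)} = -5 + \frac{393 + R}{4 \left(R + d\right)}$ ($l{\left(d,R \right)} = -5 + \frac{\left(R + 393\right) \frac{1}{d + R}}{4} = -5 + \frac{\left(393 + R\right) \frac{1}{R + d}}{4} = -5 + \frac{\frac{1}{R + d} \left(393 + R\right)}{4} = -5 + \frac{393 + R}{4 \left(R + d\right)}$)
$T = 136983$
$l{\left(w{\left(t \right)},a \right)} + T = \frac{393 - -80 - 13243}{4 \left(697 - 4\right)} + 136983 = \frac{393 + 80 - 13243}{4 \cdot 693} + 136983 = \frac{1}{4} \cdot \frac{1}{693} \left(-12770\right) + 136983 = - \frac{6385}{1386} + 136983 = \frac{189852053}{1386}$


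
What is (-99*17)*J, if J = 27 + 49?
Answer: -127908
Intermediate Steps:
J = 76
(-99*17)*J = -99*17*76 = -1683*76 = -127908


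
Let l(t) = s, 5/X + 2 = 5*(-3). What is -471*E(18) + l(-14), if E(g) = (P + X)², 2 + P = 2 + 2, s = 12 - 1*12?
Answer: -396111/289 ≈ -1370.6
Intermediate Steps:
s = 0 (s = 12 - 12 = 0)
X = -5/17 (X = 5/(-2 + 5*(-3)) = 5/(-2 - 15) = 5/(-17) = 5*(-1/17) = -5/17 ≈ -0.29412)
l(t) = 0
P = 2 (P = -2 + (2 + 2) = -2 + 4 = 2)
E(g) = 841/289 (E(g) = (2 - 5/17)² = (29/17)² = 841/289)
-471*E(18) + l(-14) = -471*841/289 + 0 = -396111/289 + 0 = -396111/289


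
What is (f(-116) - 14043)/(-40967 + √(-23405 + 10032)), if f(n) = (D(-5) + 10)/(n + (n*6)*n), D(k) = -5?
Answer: 9276130403077/27061045641288 + 226429331*I*√13373/27061045641288 ≈ 0.34279 + 0.00096762*I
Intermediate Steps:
f(n) = 5/(n + 6*n²) (f(n) = (-5 + 10)/(n + (n*6)*n) = 5/(n + (6*n)*n) = 5/(n + 6*n²))
(f(-116) - 14043)/(-40967 + √(-23405 + 10032)) = (5/(-116*(1 + 6*(-116))) - 14043)/(-40967 + √(-23405 + 10032)) = (5*(-1/116)/(1 - 696) - 14043)/(-40967 + √(-13373)) = (5*(-1/116)/(-695) - 14043)/(-40967 + I*√13373) = (5*(-1/116)*(-1/695) - 14043)/(-40967 + I*√13373) = (1/16124 - 14043)/(-40967 + I*√13373) = -226429331/(16124*(-40967 + I*√13373))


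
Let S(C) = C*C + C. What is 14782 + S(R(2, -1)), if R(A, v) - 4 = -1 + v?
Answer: 14788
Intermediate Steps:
R(A, v) = 3 + v (R(A, v) = 4 + (-1 + v) = 3 + v)
S(C) = C + C**2 (S(C) = C**2 + C = C + C**2)
14782 + S(R(2, -1)) = 14782 + (3 - 1)*(1 + (3 - 1)) = 14782 + 2*(1 + 2) = 14782 + 2*3 = 14782 + 6 = 14788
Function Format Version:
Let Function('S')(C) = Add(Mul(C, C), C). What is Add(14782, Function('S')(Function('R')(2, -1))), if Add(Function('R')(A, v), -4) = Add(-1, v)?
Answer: 14788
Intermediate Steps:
Function('R')(A, v) = Add(3, v) (Function('R')(A, v) = Add(4, Add(-1, v)) = Add(3, v))
Function('S')(C) = Add(C, Pow(C, 2)) (Function('S')(C) = Add(Pow(C, 2), C) = Add(C, Pow(C, 2)))
Add(14782, Function('S')(Function('R')(2, -1))) = Add(14782, Mul(Add(3, -1), Add(1, Add(3, -1)))) = Add(14782, Mul(2, Add(1, 2))) = Add(14782, Mul(2, 3)) = Add(14782, 6) = 14788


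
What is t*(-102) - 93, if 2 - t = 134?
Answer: 13371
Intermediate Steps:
t = -132 (t = 2 - 1*134 = 2 - 134 = -132)
t*(-102) - 93 = -132*(-102) - 93 = 13464 - 93 = 13371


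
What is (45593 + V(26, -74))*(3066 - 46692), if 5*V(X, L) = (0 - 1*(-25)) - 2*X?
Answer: -9944023188/5 ≈ -1.9888e+9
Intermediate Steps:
V(X, L) = 5 - 2*X/5 (V(X, L) = ((0 - 1*(-25)) - 2*X)/5 = ((0 + 25) - 2*X)/5 = (25 - 2*X)/5 = 5 - 2*X/5)
(45593 + V(26, -74))*(3066 - 46692) = (45593 + (5 - ⅖*26))*(3066 - 46692) = (45593 + (5 - 52/5))*(-43626) = (45593 - 27/5)*(-43626) = (227938/5)*(-43626) = -9944023188/5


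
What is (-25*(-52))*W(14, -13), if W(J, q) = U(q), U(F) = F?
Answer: -16900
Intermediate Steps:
W(J, q) = q
(-25*(-52))*W(14, -13) = -25*(-52)*(-13) = 1300*(-13) = -16900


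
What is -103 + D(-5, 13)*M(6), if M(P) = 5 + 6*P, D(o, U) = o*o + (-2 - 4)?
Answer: 676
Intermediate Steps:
D(o, U) = -6 + o² (D(o, U) = o² - 6 = -6 + o²)
-103 + D(-5, 13)*M(6) = -103 + (-6 + (-5)²)*(5 + 6*6) = -103 + (-6 + 25)*(5 + 36) = -103 + 19*41 = -103 + 779 = 676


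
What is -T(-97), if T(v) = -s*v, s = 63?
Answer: -6111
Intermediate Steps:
T(v) = -63*v
-T(-97) = -(-63)*(-97) = -1*6111 = -6111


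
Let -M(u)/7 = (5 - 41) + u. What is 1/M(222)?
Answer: -1/1302 ≈ -0.00076805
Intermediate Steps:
M(u) = 252 - 7*u (M(u) = -7*((5 - 41) + u) = -7*(-36 + u) = 252 - 7*u)
1/M(222) = 1/(252 - 7*222) = 1/(252 - 1554) = 1/(-1302) = -1/1302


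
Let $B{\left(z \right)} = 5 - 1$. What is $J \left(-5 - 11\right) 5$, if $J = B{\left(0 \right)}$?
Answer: $-320$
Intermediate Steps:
$B{\left(z \right)} = 4$
$J = 4$
$J \left(-5 - 11\right) 5 = 4 \left(-5 - 11\right) 5 = 4 \left(-16\right) 5 = \left(-64\right) 5 = -320$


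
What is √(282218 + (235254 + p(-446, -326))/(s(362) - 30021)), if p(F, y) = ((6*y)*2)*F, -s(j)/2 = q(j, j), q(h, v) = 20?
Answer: 2*√63742661763203/30061 ≈ 531.18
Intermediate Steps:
s(j) = -40 (s(j) = -2*20 = -40)
p(F, y) = 12*F*y (p(F, y) = (12*y)*F = 12*F*y)
√(282218 + (235254 + p(-446, -326))/(s(362) - 30021)) = √(282218 + (235254 + 12*(-446)*(-326))/(-40 - 30021)) = √(282218 + (235254 + 1744752)/(-30061)) = √(282218 + 1980006*(-1/30061)) = √(282218 - 1980006/30061) = √(8481775292/30061) = 2*√63742661763203/30061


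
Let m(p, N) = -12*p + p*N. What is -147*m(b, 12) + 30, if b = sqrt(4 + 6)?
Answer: 30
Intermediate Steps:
b = sqrt(10) ≈ 3.1623
m(p, N) = -12*p + N*p
-147*m(b, 12) + 30 = -147*sqrt(10)*(-12 + 12) + 30 = -147*sqrt(10)*0 + 30 = -147*0 + 30 = 0 + 30 = 30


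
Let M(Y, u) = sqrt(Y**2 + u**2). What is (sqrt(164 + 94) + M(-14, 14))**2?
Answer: 650 + 56*sqrt(129) ≈ 1286.0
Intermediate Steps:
(sqrt(164 + 94) + M(-14, 14))**2 = (sqrt(164 + 94) + sqrt((-14)**2 + 14**2))**2 = (sqrt(258) + sqrt(196 + 196))**2 = (sqrt(258) + sqrt(392))**2 = (sqrt(258) + 14*sqrt(2))**2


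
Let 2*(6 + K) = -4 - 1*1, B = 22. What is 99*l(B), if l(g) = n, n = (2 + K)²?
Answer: 16731/4 ≈ 4182.8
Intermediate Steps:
K = -17/2 (K = -6 + (-4 - 1*1)/2 = -6 + (-4 - 1)/2 = -6 + (½)*(-5) = -6 - 5/2 = -17/2 ≈ -8.5000)
n = 169/4 (n = (2 - 17/2)² = (-13/2)² = 169/4 ≈ 42.250)
l(g) = 169/4
99*l(B) = 99*(169/4) = 16731/4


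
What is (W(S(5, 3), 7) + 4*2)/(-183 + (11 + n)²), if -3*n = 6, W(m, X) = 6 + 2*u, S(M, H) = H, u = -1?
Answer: -2/17 ≈ -0.11765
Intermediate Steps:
W(m, X) = 4 (W(m, X) = 6 + 2*(-1) = 6 - 2 = 4)
n = -2 (n = -⅓*6 = -2)
(W(S(5, 3), 7) + 4*2)/(-183 + (11 + n)²) = (4 + 4*2)/(-183 + (11 - 2)²) = (4 + 8)/(-183 + 9²) = 12/(-183 + 81) = 12/(-102) = 12*(-1/102) = -2/17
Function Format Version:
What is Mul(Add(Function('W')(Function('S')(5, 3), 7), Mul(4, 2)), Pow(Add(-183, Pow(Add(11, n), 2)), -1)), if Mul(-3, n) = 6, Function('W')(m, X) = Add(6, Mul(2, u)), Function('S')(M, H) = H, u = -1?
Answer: Rational(-2, 17) ≈ -0.11765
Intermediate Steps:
Function('W')(m, X) = 4 (Function('W')(m, X) = Add(6, Mul(2, -1)) = Add(6, -2) = 4)
n = -2 (n = Mul(Rational(-1, 3), 6) = -2)
Mul(Add(Function('W')(Function('S')(5, 3), 7), Mul(4, 2)), Pow(Add(-183, Pow(Add(11, n), 2)), -1)) = Mul(Add(4, Mul(4, 2)), Pow(Add(-183, Pow(Add(11, -2), 2)), -1)) = Mul(Add(4, 8), Pow(Add(-183, Pow(9, 2)), -1)) = Mul(12, Pow(Add(-183, 81), -1)) = Mul(12, Pow(-102, -1)) = Mul(12, Rational(-1, 102)) = Rational(-2, 17)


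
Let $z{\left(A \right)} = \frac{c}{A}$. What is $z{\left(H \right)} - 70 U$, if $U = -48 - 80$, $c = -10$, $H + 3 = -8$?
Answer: $\frac{98570}{11} \approx 8960.9$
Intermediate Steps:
$H = -11$ ($H = -3 - 8 = -11$)
$z{\left(A \right)} = - \frac{10}{A}$
$U = -128$ ($U = -48 - 80 = -128$)
$z{\left(H \right)} - 70 U = - \frac{10}{-11} - -8960 = \left(-10\right) \left(- \frac{1}{11}\right) + 8960 = \frac{10}{11} + 8960 = \frac{98570}{11}$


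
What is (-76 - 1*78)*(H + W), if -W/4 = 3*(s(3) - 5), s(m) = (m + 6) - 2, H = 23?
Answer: 154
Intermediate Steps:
s(m) = 4 + m (s(m) = (6 + m) - 2 = 4 + m)
W = -24 (W = -12*((4 + 3) - 5) = -12*(7 - 5) = -12*2 = -4*6 = -24)
(-76 - 1*78)*(H + W) = (-76 - 1*78)*(23 - 24) = (-76 - 78)*(-1) = -154*(-1) = 154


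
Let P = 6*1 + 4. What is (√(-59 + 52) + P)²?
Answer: (10 + I*√7)² ≈ 93.0 + 52.915*I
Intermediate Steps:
P = 10 (P = 6 + 4 = 10)
(√(-59 + 52) + P)² = (√(-59 + 52) + 10)² = (√(-7) + 10)² = (I*√7 + 10)² = (10 + I*√7)²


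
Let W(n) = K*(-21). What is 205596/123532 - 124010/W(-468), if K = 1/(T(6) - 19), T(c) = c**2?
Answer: 65107693489/648543 ≈ 1.0039e+5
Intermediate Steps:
K = 1/17 (K = 1/(6**2 - 19) = 1/(36 - 19) = 1/17 ≈ 0.058824)
W(n) = -21/17 (W(n) = (1/17)*(-21) = -21/17)
205596/123532 - 124010/W(-468) = 205596/123532 - 124010/(-21/17) = 205596*(1/123532) - 124010*(-17/21) = 51399/30883 + 2108170/21 = 65107693489/648543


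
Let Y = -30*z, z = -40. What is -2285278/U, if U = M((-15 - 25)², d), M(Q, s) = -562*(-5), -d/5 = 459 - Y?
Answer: -1142639/1405 ≈ -813.27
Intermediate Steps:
Y = 1200 (Y = -30*(-40) = 1200)
d = 3705 (d = -5*(459 - 1*1200) = -5*(459 - 1200) = -5*(-741) = 3705)
M(Q, s) = 2810
U = 2810
-2285278/U = -2285278/2810 = -2285278*1/2810 = -1142639/1405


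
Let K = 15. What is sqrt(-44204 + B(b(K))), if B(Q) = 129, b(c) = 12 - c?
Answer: 5*I*sqrt(1763) ≈ 209.94*I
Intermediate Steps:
sqrt(-44204 + B(b(K))) = sqrt(-44204 + 129) = sqrt(-44075) = 5*I*sqrt(1763)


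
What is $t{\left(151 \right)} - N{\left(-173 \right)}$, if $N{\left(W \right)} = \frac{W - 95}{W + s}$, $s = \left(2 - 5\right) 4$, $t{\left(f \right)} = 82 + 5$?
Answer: $\frac{15827}{185} \approx 85.551$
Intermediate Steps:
$t{\left(f \right)} = 87$
$s = -12$ ($s = \left(-3\right) 4 = -12$)
$N{\left(W \right)} = \frac{-95 + W}{-12 + W}$ ($N{\left(W \right)} = \frac{W - 95}{W - 12} = \frac{-95 + W}{-12 + W}$)
$t{\left(151 \right)} - N{\left(-173 \right)} = 87 - \frac{-95 - 173}{-12 - 173} = 87 - \frac{1}{-185} \left(-268\right) = 87 - \left(- \frac{1}{185}\right) \left(-268\right) = 87 - \frac{268}{185} = \frac{15827}{185}$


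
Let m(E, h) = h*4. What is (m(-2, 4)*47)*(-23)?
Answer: -17296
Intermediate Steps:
m(E, h) = 4*h
(m(-2, 4)*47)*(-23) = ((4*4)*47)*(-23) = (16*47)*(-23) = 752*(-23) = -17296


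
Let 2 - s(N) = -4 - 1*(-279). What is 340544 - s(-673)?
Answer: 340817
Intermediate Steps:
s(N) = -273 (s(N) = 2 - (-4 - 1*(-279)) = 2 - (-4 + 279) = 2 - 1*275 = 2 - 275 = -273)
340544 - s(-673) = 340544 - 1*(-273) = 340544 + 273 = 340817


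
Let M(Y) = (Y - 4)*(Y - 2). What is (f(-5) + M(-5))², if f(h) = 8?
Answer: 5041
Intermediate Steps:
M(Y) = (-4 + Y)*(-2 + Y)
(f(-5) + M(-5))² = (8 + (8 + (-5)² - 6*(-5)))² = (8 + (8 + 25 + 30))² = (8 + 63)² = 71² = 5041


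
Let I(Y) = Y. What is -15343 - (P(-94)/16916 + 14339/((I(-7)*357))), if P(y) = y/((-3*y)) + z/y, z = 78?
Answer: -2539384018327/165569579 ≈ -15337.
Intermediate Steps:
P(y) = -1/3 + 78/y (P(y) = y/((-3*y)) + 78/y = y*(-1/(3*y)) + 78/y = -1/3 + 78/y)
-15343 - (P(-94)/16916 + 14339/((I(-7)*357))) = -15343 - (((1/3)*(234 - 1*(-94))/(-94))/16916 + 14339/((-7*357))) = -15343 - (((1/3)*(-1/94)*(234 + 94))*(1/16916) + 14339/(-2499)) = -15343 - (((1/3)*(-1/94)*328)*(1/16916) + 14339*(-1/2499)) = -15343 - (-164/141*1/16916 - 14339/2499) = -15343 - (-41/596289 - 14339/2499) = -15343 - 1*(-950032270/165569579) = -15343 + 950032270/165569579 = -2539384018327/165569579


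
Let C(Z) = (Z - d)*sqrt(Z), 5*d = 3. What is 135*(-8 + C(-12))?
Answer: -1080 - 3402*I*sqrt(3) ≈ -1080.0 - 5892.4*I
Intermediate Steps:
d = 3/5 (d = (1/5)*3 = 3/5 ≈ 0.60000)
C(Z) = sqrt(Z)*(-3/5 + Z) (C(Z) = (Z - 1*3/5)*sqrt(Z) = (Z - 3/5)*sqrt(Z) = (-3/5 + Z)*sqrt(Z) = sqrt(Z)*(-3/5 + Z))
135*(-8 + C(-12)) = 135*(-8 + sqrt(-12)*(-3/5 - 12)) = 135*(-8 + (2*I*sqrt(3))*(-63/5)) = 135*(-8 - 126*I*sqrt(3)/5) = -1080 - 3402*I*sqrt(3)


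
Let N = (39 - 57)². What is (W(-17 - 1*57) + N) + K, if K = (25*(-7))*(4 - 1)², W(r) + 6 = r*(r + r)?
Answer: 9695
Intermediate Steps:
N = 324 (N = (-18)² = 324)
W(r) = -6 + 2*r² (W(r) = -6 + r*(r + r) = -6 + r*(2*r) = -6 + 2*r²)
K = -1575 (K = -175*3² = -175*9 = -1575)
(W(-17 - 1*57) + N) + K = ((-6 + 2*(-17 - 1*57)²) + 324) - 1575 = ((-6 + 2*(-17 - 57)²) + 324) - 1575 = ((-6 + 2*(-74)²) + 324) - 1575 = ((-6 + 2*5476) + 324) - 1575 = ((-6 + 10952) + 324) - 1575 = (10946 + 324) - 1575 = 11270 - 1575 = 9695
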